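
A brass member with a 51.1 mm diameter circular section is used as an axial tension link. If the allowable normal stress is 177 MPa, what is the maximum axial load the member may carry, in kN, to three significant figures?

A = 2051 mm².
P_max = σ_allow · A = 177 · 2051 = 363000 N = 363 kN.

363 kN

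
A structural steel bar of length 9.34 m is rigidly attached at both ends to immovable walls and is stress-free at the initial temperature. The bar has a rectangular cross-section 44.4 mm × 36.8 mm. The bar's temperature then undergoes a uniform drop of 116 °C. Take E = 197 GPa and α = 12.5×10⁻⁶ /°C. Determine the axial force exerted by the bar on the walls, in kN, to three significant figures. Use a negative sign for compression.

467 kN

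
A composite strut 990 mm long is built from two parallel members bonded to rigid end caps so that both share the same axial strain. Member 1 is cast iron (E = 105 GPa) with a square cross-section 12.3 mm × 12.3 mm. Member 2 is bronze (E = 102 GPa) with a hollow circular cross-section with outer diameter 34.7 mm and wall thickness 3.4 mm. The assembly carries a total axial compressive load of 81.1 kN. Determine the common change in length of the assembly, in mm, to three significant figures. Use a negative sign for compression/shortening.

A_1 = 151.3 mm².
A_2 = 334.3 mm².
Equal strain + equilibrium ⇒ each member carries load in proportion to AE: A₁E₁ = 15890000 N, A₂E₂ = 34100000 N, ΣAE = 49990000 N.
δ = PL/ΣAE = -81100·990/49990000 = -1.606 mm.

-1.61 mm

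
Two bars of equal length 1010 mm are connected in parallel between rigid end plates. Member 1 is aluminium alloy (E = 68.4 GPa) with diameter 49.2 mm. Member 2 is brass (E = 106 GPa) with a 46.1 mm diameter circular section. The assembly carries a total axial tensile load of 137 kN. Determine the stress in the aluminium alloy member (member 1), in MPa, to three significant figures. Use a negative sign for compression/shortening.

A_1 = 1901 mm².
A_2 = 1669 mm².
Equal strain + equilibrium ⇒ each member carries load in proportion to AE: A₁E₁ = 130000000 N, A₂E₂ = 176900000 N, ΣAE = 307000000 N.
σ₁ = P·E₁/ΣAE = 137000·68400/307000000 = 30.53 MPa.

30.5 MPa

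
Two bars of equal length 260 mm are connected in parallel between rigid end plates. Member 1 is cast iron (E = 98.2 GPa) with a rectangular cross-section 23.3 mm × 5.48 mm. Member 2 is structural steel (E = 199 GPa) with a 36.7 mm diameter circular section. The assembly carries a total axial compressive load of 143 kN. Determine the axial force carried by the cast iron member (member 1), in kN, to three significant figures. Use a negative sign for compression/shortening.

-8.04 kN

A_1 = 127.7 mm².
A_2 = 1058 mm².
Equal strain + equilibrium ⇒ each member carries load in proportion to AE: A₁E₁ = 12540000 N, A₂E₂ = 210500000 N, ΣAE = 223000000 N.
F₁ = P·A₁E₁/ΣAE = -143000·12540000/223000000 = -8039 N.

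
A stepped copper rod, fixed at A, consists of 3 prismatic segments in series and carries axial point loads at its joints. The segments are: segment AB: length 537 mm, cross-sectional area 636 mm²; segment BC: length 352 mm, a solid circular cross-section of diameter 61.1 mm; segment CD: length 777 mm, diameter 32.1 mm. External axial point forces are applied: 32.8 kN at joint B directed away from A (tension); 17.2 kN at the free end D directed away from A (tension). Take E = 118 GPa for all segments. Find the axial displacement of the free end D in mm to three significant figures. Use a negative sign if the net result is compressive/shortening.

0.515 mm

Internal axial forces (sectioning from the free end, tension +): N_CD = 17.2 kN, N_BC = 17.2 kN, N_AB = 50 kN.
A_BC = 2932 mm².
A_CD = 809.3 mm².
δ_AB = 50000·537/(636·118000) = 0.3578 mm
δ_BC = 17200·352/(2932·118000) = 0.0175 mm
δ_CD = 17200·777/(809.3·118000) = 0.1399 mm
δ = Σδ_i = 0.5152 mm.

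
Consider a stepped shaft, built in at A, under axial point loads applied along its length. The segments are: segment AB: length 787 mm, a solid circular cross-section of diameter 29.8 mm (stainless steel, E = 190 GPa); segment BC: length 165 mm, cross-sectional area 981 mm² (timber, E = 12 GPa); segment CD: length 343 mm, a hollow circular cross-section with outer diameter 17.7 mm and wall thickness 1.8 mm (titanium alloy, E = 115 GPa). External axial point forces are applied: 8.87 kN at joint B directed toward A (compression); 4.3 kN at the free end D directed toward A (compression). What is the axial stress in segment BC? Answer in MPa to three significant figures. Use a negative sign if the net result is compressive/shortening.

Internal axial forces (sectioning from the free end, tension +): N_CD = -4.3 kN, N_BC = -4.3 kN, N_AB = -13.17 kN.
σ_BC = N_BC/A_BC = -4300/981 = -4.383 MPa.

-4.38 MPa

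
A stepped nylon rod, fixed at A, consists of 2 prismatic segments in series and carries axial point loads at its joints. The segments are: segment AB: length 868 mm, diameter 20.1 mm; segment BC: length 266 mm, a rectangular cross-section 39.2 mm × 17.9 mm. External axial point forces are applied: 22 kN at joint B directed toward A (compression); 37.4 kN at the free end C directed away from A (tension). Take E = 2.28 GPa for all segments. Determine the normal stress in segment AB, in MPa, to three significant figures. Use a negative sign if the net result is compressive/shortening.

Internal axial forces (sectioning from the free end, tension +): N_BC = 37.4 kN, N_AB = 15.4 kN.
A_AB = 317.3 mm².
σ_AB = N_AB/A_AB = 15400/317.3 = 48.53 MPa.

48.5 MPa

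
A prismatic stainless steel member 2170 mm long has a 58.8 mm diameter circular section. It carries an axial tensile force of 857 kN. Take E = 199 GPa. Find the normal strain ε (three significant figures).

A = 2715 mm².
σ = N/A = 315.6 MPa; ε = σ/E = 315.6/199000 = 1.586e-03.

0.00159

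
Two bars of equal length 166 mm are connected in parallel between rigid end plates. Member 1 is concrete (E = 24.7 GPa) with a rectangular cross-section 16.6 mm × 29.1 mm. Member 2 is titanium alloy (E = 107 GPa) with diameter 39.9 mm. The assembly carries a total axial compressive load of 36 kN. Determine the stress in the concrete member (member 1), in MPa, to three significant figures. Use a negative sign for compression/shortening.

-6.10 MPa

A_1 = 483.1 mm².
A_2 = 1250 mm².
Equal strain + equilibrium ⇒ each member carries load in proportion to AE: A₁E₁ = 11930000 N, A₂E₂ = 133800000 N, ΣAE = 145700000 N.
σ₁ = P·E₁/ΣAE = -36000·24700/145700000 = -6.102 MPa.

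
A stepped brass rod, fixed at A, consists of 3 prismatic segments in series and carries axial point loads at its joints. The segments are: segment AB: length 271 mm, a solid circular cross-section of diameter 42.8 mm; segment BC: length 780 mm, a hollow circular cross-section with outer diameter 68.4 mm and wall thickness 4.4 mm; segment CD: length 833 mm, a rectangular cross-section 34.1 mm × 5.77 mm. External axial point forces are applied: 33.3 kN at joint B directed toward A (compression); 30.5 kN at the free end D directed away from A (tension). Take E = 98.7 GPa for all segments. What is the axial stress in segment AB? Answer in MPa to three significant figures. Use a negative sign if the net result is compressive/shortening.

Internal axial forces (sectioning from the free end, tension +): N_CD = 30.5 kN, N_BC = 30.5 kN, N_AB = -2.8 kN.
A_AB = 1439 mm².
σ_AB = N_AB/A_AB = -2800/1439 = -1.946 MPa.

-1.95 MPa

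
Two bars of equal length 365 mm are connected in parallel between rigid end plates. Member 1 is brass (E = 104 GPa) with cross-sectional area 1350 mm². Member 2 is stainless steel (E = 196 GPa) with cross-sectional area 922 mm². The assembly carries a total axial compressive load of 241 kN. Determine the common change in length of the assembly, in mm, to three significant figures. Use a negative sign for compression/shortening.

-0.274 mm

Equal strain + equilibrium ⇒ each member carries load in proportion to AE: A₁E₁ = 140400000 N, A₂E₂ = 180700000 N, ΣAE = 321100000 N.
δ = PL/ΣAE = -241000·365/321100000 = -0.2739 mm.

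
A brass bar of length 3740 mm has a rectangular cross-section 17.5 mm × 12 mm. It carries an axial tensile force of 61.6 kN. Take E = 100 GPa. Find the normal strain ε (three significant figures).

0.00293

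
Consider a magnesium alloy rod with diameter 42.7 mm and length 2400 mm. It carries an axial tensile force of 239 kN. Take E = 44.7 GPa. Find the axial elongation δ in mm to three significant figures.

8.96 mm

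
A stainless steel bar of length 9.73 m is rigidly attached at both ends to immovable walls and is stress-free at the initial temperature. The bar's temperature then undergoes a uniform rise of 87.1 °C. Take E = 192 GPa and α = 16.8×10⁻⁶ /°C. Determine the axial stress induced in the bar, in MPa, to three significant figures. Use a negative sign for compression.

Free thermal expansion αLΔT = 16.8e-6 · 9730 · 87.1 = 14.24 mm.
The walls impose strain ε = −(14.24)/9730 = -1.4633e-03; σ = Eε = 192000 · -1.4633e-03 = -280.9 MPa.

-281 MPa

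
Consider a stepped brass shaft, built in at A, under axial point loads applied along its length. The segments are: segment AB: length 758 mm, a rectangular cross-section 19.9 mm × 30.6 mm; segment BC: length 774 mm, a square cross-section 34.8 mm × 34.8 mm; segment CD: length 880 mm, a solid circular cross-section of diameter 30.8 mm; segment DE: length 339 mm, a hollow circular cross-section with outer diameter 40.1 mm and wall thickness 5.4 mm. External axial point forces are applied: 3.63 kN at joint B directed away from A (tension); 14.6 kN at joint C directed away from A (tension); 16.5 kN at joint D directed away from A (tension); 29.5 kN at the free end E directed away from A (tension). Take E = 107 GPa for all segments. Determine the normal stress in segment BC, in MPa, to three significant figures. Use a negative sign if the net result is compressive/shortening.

50.0 MPa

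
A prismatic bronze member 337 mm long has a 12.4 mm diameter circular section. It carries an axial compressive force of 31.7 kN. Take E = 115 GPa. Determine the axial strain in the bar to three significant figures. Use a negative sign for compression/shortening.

A = 120.8 mm².
σ = N/A = -262.5 MPa; ε = σ/E = -262.5/115000 = -2.283e-03.

-0.00228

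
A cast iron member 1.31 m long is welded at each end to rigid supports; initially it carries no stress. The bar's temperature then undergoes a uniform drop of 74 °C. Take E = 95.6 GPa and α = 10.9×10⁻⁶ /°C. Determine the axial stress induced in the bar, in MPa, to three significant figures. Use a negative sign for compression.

77.1 MPa

Free thermal expansion αLΔT = 10.9e-6 · 1310 · -74 = -1.057 mm.
The walls impose strain ε = −(-1.057)/1310 = 8.0660e-04; σ = Eε = 95600 · 8.0660e-04 = 77.11 MPa.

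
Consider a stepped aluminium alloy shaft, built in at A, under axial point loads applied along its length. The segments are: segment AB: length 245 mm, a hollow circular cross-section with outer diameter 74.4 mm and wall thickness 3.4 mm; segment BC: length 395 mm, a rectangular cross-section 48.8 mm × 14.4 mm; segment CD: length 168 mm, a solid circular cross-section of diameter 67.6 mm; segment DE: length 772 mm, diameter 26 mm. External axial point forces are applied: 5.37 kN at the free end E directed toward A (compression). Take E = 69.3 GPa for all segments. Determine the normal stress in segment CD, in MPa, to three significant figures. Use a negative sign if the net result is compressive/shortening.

Internal axial forces (sectioning from the free end, tension +): N_DE = -5.37 kN, N_CD = -5.37 kN, N_BC = -5.37 kN, N_AB = -5.37 kN.
A_CD = 3589 mm².
σ_CD = N_CD/A_CD = -5370/3589 = -1.496 MPa.

-1.50 MPa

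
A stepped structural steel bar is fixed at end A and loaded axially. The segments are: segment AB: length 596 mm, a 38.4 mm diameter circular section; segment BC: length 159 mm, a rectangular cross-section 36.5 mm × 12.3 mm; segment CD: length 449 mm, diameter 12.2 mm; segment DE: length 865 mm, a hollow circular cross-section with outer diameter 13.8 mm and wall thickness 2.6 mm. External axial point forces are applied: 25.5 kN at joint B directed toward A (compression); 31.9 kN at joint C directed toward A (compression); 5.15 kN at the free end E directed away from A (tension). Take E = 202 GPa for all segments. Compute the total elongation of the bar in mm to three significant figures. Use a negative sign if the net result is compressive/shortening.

0.159 mm

Internal axial forces (sectioning from the free end, tension +): N_DE = 5.15 kN, N_CD = 5.15 kN, N_BC = -26.75 kN, N_AB = -52.25 kN.
A_AB = 1158 mm².
A_BC = 449 mm².
A_CD = 116.9 mm².
A_DE = 91.48 mm².
δ_AB = -52250·596/(1158·202000) = -0.1331 mm
δ_BC = -26750·159/(449·202000) = -0.0469 mm
δ_CD = 5150·449/(116.9·202000) = 0.09792 mm
δ_DE = 5150·865/(91.48·202000) = 0.2411 mm
δ = Σδ_i = 0.159 mm.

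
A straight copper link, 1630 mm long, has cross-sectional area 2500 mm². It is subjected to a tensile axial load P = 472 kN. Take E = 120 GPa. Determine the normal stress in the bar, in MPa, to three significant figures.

189 MPa

σ = N/A = 472000/2500 = 188.8 MPa.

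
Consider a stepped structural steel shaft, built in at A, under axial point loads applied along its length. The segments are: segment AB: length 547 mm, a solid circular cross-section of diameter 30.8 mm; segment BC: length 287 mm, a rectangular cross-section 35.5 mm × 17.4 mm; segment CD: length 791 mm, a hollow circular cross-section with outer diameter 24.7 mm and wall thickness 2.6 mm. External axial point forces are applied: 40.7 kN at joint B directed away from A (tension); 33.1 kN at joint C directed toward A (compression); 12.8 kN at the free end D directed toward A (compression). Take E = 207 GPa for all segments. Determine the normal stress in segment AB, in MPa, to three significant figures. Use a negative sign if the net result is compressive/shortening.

-6.98 MPa

Internal axial forces (sectioning from the free end, tension +): N_CD = -12.8 kN, N_BC = -45.9 kN, N_AB = -5.2 kN.
A_AB = 745.1 mm².
σ_AB = N_AB/A_AB = -5200/745.1 = -6.979 MPa.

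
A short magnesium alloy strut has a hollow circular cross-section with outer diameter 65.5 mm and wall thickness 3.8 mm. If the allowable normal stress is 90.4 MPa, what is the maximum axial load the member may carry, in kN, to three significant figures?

66.6 kN

A = 736.6 mm².
P_max = σ_allow · A = 90.4 · 736.6 = 66590 N = 66.59 kN.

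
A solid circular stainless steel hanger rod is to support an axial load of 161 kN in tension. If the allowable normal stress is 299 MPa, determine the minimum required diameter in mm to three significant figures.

26.2 mm

Required area A ≥ P/σ_allow = 161000/299 = 538.5 mm².
For a solid circular section, d ≥ √(4A/π) = 26.18 mm.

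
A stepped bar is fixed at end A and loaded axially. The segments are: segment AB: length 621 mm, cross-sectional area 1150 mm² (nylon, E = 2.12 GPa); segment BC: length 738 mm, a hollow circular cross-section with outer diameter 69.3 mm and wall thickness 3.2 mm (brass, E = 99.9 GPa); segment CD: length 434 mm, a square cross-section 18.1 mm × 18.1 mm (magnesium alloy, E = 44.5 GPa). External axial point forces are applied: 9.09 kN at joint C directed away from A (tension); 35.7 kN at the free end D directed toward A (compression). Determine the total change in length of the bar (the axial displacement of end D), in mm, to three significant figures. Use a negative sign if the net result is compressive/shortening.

-8.14 mm

Internal axial forces (sectioning from the free end, tension +): N_CD = -35.7 kN, N_BC = -26.61 kN, N_AB = -26.61 kN.
A_BC = 664.5 mm².
A_CD = 327.6 mm².
δ_AB = -26610·621/(1150·2120) = -6.778 mm
δ_BC = -26610·738/(664.5·99900) = -0.2958 mm
δ_CD = -35700·434/(327.6·44500) = -1.063 mm
δ = Σδ_i = -8.137 mm.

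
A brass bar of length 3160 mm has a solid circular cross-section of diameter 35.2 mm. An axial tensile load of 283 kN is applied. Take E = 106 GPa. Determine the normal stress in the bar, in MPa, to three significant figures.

A = 973.1 mm².
σ = N/A = 283000/973.1 = 290.8 MPa.

291 MPa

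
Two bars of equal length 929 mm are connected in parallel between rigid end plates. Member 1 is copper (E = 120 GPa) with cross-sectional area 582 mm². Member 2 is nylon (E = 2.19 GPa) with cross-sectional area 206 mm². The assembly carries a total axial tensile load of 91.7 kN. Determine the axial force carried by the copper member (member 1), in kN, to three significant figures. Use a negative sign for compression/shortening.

Equal strain + equilibrium ⇒ each member carries load in proportion to AE: A₁E₁ = 69840000 N, A₂E₂ = 451100 N, ΣAE = 70290000 N.
F₁ = P·A₁E₁/ΣAE = 91700·69840000/70290000 = 91110 N.

91.1 kN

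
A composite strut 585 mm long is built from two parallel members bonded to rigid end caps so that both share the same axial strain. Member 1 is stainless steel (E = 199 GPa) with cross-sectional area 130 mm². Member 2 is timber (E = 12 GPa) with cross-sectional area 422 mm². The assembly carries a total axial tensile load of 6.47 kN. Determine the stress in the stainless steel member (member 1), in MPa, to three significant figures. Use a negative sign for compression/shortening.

Equal strain + equilibrium ⇒ each member carries load in proportion to AE: A₁E₁ = 25870000 N, A₂E₂ = 5064000 N, ΣAE = 30930000 N.
σ₁ = P·E₁/ΣAE = 6470·199000/30930000 = 41.62 MPa.

41.6 MPa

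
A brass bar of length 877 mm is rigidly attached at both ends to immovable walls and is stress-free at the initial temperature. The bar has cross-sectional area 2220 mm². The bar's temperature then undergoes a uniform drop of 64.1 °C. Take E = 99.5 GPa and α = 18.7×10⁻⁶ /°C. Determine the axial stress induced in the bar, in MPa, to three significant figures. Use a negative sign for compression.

119 MPa

Free thermal expansion αLΔT = 18.7e-6 · 877 · -64.1 = -1.051 mm.
The walls impose strain ε = −(-1.051)/877 = 1.1987e-03; σ = Eε = 99500 · 1.1987e-03 = 119.3 MPa.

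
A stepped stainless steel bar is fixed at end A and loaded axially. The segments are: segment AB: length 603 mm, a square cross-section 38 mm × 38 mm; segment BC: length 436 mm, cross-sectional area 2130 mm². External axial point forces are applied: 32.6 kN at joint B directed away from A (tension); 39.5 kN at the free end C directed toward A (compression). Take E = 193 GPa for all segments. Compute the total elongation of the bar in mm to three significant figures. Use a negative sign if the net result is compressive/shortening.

-0.0568 mm

Internal axial forces (sectioning from the free end, tension +): N_BC = -39.5 kN, N_AB = -6.9 kN.
A_AB = 1444 mm².
δ_AB = -6900·603/(1444·193000) = -0.01493 mm
δ_BC = -39500·436/(2130·193000) = -0.04189 mm
δ = Σδ_i = -0.05682 mm.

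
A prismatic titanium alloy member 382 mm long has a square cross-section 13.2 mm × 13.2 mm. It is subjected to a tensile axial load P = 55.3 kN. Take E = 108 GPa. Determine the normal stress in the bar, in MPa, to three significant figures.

317 MPa

A = 174.2 mm².
σ = N/A = 55300/174.2 = 317.4 MPa.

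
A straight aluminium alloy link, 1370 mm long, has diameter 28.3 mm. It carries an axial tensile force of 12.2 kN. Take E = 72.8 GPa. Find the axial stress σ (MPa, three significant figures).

A = 629 mm².
σ = N/A = 12200/629 = 19.4 MPa.

19.4 MPa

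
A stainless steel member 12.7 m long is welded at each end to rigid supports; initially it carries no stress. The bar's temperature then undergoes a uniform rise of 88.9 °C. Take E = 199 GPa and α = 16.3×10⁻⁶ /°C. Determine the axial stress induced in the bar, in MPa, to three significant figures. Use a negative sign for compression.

-288 MPa

Free thermal expansion αLΔT = 16.3e-6 · 12700 · 88.9 = 18.4 mm.
The walls impose strain ε = −(18.4)/12700 = -1.4491e-03; σ = Eε = 199000 · -1.4491e-03 = -288.4 MPa.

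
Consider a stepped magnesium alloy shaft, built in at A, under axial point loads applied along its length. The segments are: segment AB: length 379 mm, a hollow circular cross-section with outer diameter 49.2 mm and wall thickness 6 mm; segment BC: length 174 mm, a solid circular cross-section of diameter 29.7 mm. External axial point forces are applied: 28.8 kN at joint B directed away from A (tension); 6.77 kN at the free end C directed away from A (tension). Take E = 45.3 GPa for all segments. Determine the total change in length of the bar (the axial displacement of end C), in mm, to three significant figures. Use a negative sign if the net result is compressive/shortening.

Internal axial forces (sectioning from the free end, tension +): N_BC = 6.77 kN, N_AB = 35.57 kN.
A_AB = 814.3 mm².
A_BC = 692.8 mm².
δ_AB = 35570·379/(814.3·45300) = 0.3655 mm
δ_BC = 6770·174/(692.8·45300) = 0.03754 mm
δ = Σδ_i = 0.403 mm.

0.403 mm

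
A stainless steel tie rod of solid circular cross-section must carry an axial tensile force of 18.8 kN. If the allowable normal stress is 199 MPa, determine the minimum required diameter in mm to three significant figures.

Required area A ≥ P/σ_allow = 18800/199 = 94.47 mm².
For a solid circular section, d ≥ √(4A/π) = 10.97 mm.

11.0 mm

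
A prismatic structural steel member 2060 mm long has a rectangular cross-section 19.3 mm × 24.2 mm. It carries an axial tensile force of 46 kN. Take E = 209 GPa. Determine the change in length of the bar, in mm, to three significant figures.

0.971 mm

A = 467.1 mm².
δ_mech = NL/(AE) = 46000·2060/(467.1·209000) = 0.9707 mm.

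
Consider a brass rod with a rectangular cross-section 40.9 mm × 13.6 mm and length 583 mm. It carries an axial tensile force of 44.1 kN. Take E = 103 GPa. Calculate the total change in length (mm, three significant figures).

0.449 mm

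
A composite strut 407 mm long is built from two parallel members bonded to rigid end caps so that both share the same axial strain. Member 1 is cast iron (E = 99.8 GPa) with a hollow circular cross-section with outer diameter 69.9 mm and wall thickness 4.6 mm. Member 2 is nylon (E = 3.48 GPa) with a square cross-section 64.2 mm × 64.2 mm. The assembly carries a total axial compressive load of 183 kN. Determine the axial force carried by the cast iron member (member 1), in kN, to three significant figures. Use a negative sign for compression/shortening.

A_1 = 943.7 mm².
A_2 = 4122 mm².
Equal strain + equilibrium ⇒ each member carries load in proportion to AE: A₁E₁ = 94180000 N, A₂E₂ = 14340000 N, ΣAE = 108500000 N.
F₁ = P·A₁E₁/ΣAE = -183000·94180000/108500000 = -158800 N.

-159 kN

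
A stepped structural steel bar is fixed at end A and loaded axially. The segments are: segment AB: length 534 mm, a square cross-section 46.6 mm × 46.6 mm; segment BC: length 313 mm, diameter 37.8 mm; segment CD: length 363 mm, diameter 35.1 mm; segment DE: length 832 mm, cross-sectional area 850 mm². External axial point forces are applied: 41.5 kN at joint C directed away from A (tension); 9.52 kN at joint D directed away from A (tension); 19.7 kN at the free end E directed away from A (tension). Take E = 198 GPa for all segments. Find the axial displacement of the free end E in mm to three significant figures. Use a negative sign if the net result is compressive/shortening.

Internal axial forces (sectioning from the free end, tension +): N_DE = 19.7 kN, N_CD = 29.22 kN, N_BC = 70.72 kN, N_AB = 70.72 kN.
A_AB = 2172 mm².
A_BC = 1122 mm².
A_CD = 967.6 mm².
δ_AB = 70720·534/(2172·198000) = 0.08783 mm
δ_BC = 70720·313/(1122·198000) = 0.09962 mm
δ_CD = 29220·363/(967.6·198000) = 0.05536 mm
δ_DE = 19700·832/(850·198000) = 0.09739 mm
δ = Σδ_i = 0.3402 mm.

0.340 mm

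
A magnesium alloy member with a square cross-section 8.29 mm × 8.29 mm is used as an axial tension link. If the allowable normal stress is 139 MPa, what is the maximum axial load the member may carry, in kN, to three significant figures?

9.55 kN

A = 68.72 mm².
P_max = σ_allow · A = 139 · 68.72 = 9553 N = 9.553 kN.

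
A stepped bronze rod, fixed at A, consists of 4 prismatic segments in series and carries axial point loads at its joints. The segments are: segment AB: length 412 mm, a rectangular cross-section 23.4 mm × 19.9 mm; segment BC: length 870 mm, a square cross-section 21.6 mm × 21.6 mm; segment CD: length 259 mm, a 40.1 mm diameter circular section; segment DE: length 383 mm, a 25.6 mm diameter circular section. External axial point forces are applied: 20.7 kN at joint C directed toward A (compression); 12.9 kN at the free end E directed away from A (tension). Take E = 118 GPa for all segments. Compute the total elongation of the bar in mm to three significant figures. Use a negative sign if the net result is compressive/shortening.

Internal axial forces (sectioning from the free end, tension +): N_DE = 12.9 kN, N_CD = 12.9 kN, N_BC = -7.8 kN, N_AB = -7.8 kN.
A_AB = 465.7 mm².
A_BC = 466.6 mm².
A_CD = 1263 mm².
A_DE = 514.7 mm².
δ_AB = -7800·412/(465.7·118000) = -0.05848 mm
δ_BC = -7800·870/(466.6·118000) = -0.1233 mm
δ_CD = 12900·259/(1263·118000) = 0.02242 mm
δ_DE = 12900·383/(514.7·118000) = 0.08135 mm
δ = Σδ_i = -0.07798 mm.

-0.0780 mm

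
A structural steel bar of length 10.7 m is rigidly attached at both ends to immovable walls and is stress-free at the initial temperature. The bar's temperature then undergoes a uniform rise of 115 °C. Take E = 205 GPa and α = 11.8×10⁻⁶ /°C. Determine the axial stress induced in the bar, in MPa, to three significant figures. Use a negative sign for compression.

Free thermal expansion αLΔT = 11.8e-6 · 10700 · 115 = 14.52 mm.
The walls impose strain ε = −(14.52)/10700 = -1.3570e-03; σ = Eε = 205000 · -1.3570e-03 = -278.2 MPa.

-278 MPa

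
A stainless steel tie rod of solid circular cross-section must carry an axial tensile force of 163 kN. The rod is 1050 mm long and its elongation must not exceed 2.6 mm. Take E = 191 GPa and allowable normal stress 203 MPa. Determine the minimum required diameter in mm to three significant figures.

32.0 mm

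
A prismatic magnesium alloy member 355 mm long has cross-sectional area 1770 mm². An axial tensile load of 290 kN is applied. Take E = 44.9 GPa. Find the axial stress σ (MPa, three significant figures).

σ = N/A = 290000/1770 = 163.8 MPa.

164 MPa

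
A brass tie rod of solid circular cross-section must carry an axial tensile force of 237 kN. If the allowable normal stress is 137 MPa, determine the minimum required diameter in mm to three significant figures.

Required area A ≥ P/σ_allow = 237000/137 = 1730 mm².
For a solid circular section, d ≥ √(4A/π) = 46.93 mm.

46.9 mm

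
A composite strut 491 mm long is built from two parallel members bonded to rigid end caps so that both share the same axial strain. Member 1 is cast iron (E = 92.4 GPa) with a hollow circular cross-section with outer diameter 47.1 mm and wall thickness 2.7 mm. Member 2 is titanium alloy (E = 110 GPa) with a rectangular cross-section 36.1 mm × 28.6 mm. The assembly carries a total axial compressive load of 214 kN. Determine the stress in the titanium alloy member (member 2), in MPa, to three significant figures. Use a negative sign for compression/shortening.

-159 MPa

A_1 = 376.6 mm².
A_2 = 1032 mm².
Equal strain + equilibrium ⇒ each member carries load in proportion to AE: A₁E₁ = 34800000 N, A₂E₂ = 113600000 N, ΣAE = 148400000 N.
σ₂ = P·E₂/ΣAE = -214000·110000/148400000 = -158.7 MPa.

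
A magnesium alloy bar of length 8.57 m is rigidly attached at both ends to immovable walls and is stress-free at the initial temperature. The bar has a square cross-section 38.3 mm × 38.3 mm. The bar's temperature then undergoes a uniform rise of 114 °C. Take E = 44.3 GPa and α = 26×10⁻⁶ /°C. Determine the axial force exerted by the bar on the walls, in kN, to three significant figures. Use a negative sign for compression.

Free thermal expansion αLΔT = 26e-6 · 8570 · 114 = 25.4 mm.
The walls impose strain ε = −(25.4)/8570 = -2.9640e-03; σ = Eε = 44300 · -2.9640e-03 = -131.3 MPa.
Wall reaction R = σ·A = -131.3·1467 = -192600 N = -192.6 kN.

-193 kN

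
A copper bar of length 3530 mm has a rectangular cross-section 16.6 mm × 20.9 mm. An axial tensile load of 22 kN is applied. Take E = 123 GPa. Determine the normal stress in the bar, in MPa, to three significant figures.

63.4 MPa

A = 346.9 mm².
σ = N/A = 22000/346.9 = 63.41 MPa.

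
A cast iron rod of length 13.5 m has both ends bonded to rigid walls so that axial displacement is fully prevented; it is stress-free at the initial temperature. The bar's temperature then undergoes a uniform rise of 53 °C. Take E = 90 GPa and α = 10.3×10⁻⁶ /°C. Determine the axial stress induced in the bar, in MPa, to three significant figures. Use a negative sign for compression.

Free thermal expansion αLΔT = 10.3e-6 · 13500 · 53 = 7.37 mm.
The walls impose strain ε = −(7.37)/13500 = -5.4590e-04; σ = Eε = 90000 · -5.4590e-04 = -49.13 MPa.

-49.1 MPa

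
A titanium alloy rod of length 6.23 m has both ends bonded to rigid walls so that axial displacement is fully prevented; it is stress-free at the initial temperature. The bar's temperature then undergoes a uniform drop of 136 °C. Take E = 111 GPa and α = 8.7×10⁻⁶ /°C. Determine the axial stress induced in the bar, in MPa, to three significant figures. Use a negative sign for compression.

Free thermal expansion αLΔT = 8.7e-6 · 6230 · -136 = -7.371 mm.
The walls impose strain ε = −(-7.371)/6230 = 1.1832e-03; σ = Eε = 111000 · 1.1832e-03 = 131.3 MPa.

131 MPa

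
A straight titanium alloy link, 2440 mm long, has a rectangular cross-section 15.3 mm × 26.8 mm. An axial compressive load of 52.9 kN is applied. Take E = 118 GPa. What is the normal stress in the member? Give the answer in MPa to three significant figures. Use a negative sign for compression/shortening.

A = 410 mm².
σ = N/A = -52900/410 = -129 MPa.

-129 MPa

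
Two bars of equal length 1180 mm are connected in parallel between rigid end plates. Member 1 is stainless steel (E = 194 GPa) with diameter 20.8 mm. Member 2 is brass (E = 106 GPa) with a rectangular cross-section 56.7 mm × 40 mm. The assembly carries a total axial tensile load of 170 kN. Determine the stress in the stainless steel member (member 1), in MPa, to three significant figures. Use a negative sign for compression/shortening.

108 MPa

A_1 = 339.8 mm².
A_2 = 2268 mm².
Equal strain + equilibrium ⇒ each member carries load in proportion to AE: A₁E₁ = 65920000 N, A₂E₂ = 240400000 N, ΣAE = 306300000 N.
σ₁ = P·E₁/ΣAE = 170000·194000/306300000 = 107.7 MPa.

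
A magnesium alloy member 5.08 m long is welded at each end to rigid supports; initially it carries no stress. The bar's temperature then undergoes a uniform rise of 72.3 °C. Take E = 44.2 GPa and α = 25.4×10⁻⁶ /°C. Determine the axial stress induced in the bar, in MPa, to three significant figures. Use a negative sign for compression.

Free thermal expansion αLΔT = 25.4e-6 · 5080 · 72.3 = 9.329 mm.
The walls impose strain ε = −(9.329)/5080 = -1.8364e-03; σ = Eε = 44200 · -1.8364e-03 = -81.17 MPa.

-81.2 MPa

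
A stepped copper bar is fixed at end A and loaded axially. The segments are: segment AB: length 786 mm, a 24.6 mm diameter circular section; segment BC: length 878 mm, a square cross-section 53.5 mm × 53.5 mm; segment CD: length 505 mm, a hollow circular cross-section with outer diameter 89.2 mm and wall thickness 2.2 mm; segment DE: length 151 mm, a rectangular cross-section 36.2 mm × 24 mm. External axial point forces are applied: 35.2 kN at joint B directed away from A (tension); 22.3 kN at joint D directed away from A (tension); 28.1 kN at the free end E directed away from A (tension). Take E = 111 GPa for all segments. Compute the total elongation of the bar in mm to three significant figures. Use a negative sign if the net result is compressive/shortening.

1.84 mm

Internal axial forces (sectioning from the free end, tension +): N_DE = 28.1 kN, N_CD = 50.4 kN, N_BC = 50.4 kN, N_AB = 85.6 kN.
A_AB = 475.3 mm².
A_BC = 2862 mm².
A_CD = 601.3 mm².
A_DE = 868.8 mm².
δ_AB = 85600·786/(475.3·111000) = 1.275 mm
δ_BC = 50400·878/(2862·111000) = 0.1393 mm
δ_CD = 50400·505/(601.3·111000) = 0.3813 mm
δ_DE = 28100·151/(868.8·111000) = 0.044 mm
δ = Σδ_i = 1.84 mm.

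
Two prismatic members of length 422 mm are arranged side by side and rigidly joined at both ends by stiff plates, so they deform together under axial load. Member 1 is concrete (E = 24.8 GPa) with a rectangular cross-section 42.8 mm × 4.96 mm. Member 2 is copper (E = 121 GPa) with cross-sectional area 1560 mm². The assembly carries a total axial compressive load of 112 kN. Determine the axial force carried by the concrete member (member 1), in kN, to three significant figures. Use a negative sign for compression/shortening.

-3.04 kN

A_1 = 212.3 mm².
Equal strain + equilibrium ⇒ each member carries load in proportion to AE: A₁E₁ = 5265000 N, A₂E₂ = 188800000 N, ΣAE = 194000000 N.
F₁ = P·A₁E₁/ΣAE = -112000·5265000/194000000 = -3039 N.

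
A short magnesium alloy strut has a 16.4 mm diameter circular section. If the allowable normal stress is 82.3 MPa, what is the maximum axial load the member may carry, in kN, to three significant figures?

A = 211.2 mm².
P_max = σ_allow · A = 82.3 · 211.2 = 17390 N = 17.39 kN.

17.4 kN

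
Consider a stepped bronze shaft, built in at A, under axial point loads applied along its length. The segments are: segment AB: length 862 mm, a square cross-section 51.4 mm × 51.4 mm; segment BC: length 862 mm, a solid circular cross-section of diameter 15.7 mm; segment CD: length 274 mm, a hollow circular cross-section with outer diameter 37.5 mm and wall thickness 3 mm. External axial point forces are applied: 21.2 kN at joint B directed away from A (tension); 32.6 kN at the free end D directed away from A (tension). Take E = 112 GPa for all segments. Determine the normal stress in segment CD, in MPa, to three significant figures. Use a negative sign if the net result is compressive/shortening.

100 MPa

Internal axial forces (sectioning from the free end, tension +): N_CD = 32.6 kN, N_BC = 32.6 kN, N_AB = 53.8 kN.
A_CD = 325.2 mm².
σ_CD = N_CD/A_CD = 32600/325.2 = 100.3 MPa.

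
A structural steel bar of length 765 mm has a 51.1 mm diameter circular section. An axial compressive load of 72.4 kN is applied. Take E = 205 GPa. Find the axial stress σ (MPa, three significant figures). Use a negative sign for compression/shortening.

A = 2051 mm².
σ = N/A = -72400/2051 = -35.3 MPa.

-35.3 MPa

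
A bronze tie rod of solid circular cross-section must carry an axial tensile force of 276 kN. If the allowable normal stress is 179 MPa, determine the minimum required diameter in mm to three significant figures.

Required area A ≥ P/σ_allow = 276000/179 = 1542 mm².
For a solid circular section, d ≥ √(4A/π) = 44.31 mm.

44.3 mm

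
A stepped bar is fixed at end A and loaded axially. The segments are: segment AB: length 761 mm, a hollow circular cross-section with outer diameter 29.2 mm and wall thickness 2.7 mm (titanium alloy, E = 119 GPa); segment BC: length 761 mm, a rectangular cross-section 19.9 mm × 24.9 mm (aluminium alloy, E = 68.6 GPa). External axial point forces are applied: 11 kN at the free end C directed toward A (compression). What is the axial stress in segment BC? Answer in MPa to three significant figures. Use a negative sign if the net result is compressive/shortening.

-22.2 MPa

Internal axial forces (sectioning from the free end, tension +): N_BC = -11 kN, N_AB = -11 kN.
A_BC = 495.5 mm².
σ_BC = N_BC/A_BC = -11000/495.5 = -22.2 MPa.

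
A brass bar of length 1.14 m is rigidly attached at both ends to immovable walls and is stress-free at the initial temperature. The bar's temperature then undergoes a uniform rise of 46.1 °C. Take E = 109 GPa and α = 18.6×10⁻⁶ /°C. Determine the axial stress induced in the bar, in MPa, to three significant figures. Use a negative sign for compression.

Free thermal expansion αLΔT = 18.6e-6 · 1140 · 46.1 = 0.9775 mm.
The walls impose strain ε = −(0.9775)/1140 = -8.5746e-04; σ = Eε = 109000 · -8.5746e-04 = -93.46 MPa.

-93.5 MPa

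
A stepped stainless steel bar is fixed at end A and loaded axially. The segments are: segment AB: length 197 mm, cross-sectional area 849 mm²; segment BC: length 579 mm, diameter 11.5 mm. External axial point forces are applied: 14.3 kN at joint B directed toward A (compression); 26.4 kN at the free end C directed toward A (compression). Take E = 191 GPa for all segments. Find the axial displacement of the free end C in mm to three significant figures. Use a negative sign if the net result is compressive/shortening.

Internal axial forces (sectioning from the free end, tension +): N_BC = -26.4 kN, N_AB = -40.7 kN.
A_BC = 103.9 mm².
δ_AB = -40700·197/(849·191000) = -0.04944 mm
δ_BC = -26400·579/(103.9·191000) = -0.7705 mm
δ = Σδ_i = -0.8199 mm.

-0.820 mm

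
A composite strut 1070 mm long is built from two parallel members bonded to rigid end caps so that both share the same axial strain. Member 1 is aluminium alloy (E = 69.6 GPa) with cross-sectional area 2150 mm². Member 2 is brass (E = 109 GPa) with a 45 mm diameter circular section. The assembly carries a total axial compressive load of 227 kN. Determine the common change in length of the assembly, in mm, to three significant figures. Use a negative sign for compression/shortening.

A_2 = 1590 mm².
Equal strain + equilibrium ⇒ each member carries load in proportion to AE: A₁E₁ = 149600000 N, A₂E₂ = 173400000 N, ΣAE = 323000000 N.
δ = PL/ΣAE = -227000·1070/323000000 = -0.752 mm.

-0.752 mm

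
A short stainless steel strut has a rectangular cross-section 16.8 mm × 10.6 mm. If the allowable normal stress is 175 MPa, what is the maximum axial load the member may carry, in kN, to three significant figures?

31.2 kN

A = 178.1 mm².
P_max = σ_allow · A = 175 · 178.1 = 31160 N = 31.16 kN.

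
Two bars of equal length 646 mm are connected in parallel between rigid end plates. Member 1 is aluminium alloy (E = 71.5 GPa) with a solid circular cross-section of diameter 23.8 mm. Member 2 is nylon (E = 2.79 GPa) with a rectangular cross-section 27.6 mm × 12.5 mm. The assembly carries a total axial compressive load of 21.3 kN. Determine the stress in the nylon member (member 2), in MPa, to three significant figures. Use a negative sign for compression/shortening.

-1.81 MPa

A_1 = 444.9 mm².
A_2 = 345 mm².
Equal strain + equilibrium ⇒ each member carries load in proportion to AE: A₁E₁ = 31810000 N, A₂E₂ = 962600 N, ΣAE = 32770000 N.
σ₂ = P·E₂/ΣAE = -21300·2790/32770000 = -1.813 MPa.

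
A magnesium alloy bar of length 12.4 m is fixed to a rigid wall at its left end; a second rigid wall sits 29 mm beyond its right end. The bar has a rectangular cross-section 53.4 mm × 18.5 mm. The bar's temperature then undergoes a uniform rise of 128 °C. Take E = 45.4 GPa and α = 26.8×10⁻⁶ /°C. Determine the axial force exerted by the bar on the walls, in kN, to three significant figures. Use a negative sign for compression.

-49.0 kN

Free thermal expansion αLΔT = 26.8e-6 · 12400 · 128 = 42.54 mm.
The walls engage after the gap closes; constrained expansion = 42.54 − 29 = 13.54 mm.
The walls impose strain ε = −(13.54)/12400 = -1.0917e-03; σ = Eε = 45400 · -1.0917e-03 = -49.56 MPa.
Wall reaction R = σ·A = -49.56·987.9 = -48960 N = -48.96 kN.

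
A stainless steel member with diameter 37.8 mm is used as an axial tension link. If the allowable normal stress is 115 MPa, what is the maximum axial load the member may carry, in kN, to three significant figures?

129 kN

A = 1122 mm².
P_max = σ_allow · A = 115 · 1122 = 129100 N = 129.1 kN.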